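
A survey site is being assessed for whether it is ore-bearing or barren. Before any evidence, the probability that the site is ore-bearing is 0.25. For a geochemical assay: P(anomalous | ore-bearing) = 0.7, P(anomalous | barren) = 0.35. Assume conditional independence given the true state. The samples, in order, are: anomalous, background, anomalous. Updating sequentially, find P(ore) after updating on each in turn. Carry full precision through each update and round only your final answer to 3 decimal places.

Each posterior becomes the prior for the next update.
After 'anomalous': P(ore) = 0.7·0.2500 / (0.7·0.2500 + 0.35·0.7500) ≈ 0.4000
After 'background': P(ore) = 0.3·0.4000 / (0.3·0.4000 + 0.65·0.6000) ≈ 0.2353
After 'anomalous': P(ore) = 0.7·0.2353 / (0.7·0.2353 + 0.35·0.7647) ≈ 0.3810

0.381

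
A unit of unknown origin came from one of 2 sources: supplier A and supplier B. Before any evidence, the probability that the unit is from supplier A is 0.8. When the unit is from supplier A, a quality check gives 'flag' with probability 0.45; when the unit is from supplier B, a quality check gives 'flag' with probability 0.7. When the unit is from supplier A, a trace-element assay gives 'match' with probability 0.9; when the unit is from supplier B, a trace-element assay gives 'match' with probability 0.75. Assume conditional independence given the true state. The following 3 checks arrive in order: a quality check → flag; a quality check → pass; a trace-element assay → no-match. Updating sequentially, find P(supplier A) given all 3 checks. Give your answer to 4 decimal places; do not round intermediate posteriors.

After a quality check='flag': P(supplier A) = 0.45·0.8000 / (0.45·0.8000 + 0.7·0.2000) ≈ 0.7200
After a quality check='pass': P(supplier A) = 0.55·0.7200 / (0.55·0.7200 + 0.3·0.2800) ≈ 0.8250
After a trace-element assay='no-match': P(supplier A) = 0.1·0.8250 / (0.1·0.8250 + 0.25·0.1750) ≈ 0.6535

0.6535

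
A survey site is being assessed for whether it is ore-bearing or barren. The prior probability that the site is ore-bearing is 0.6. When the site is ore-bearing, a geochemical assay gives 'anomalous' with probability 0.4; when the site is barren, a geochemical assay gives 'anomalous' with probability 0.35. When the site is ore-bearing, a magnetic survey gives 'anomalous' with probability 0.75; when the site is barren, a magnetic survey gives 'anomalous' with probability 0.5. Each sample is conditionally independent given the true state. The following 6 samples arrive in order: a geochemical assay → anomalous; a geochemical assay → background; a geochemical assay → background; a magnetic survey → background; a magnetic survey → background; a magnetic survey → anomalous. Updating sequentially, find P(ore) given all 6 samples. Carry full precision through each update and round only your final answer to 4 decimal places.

0.3539

After a geochemical assay='anomalous': P(ore) = 0.4·0.6000 / (0.4·0.6000 + 0.35·0.4000) ≈ 0.6316
After a geochemical assay='background': P(ore) = 0.6·0.6316 / (0.6·0.6316 + 0.65·0.3684) ≈ 0.6128
After a geochemical assay='background': P(ore) = 0.6·0.6128 / (0.6·0.6128 + 0.65·0.3872) ≈ 0.5936
After a magnetic survey='background': P(ore) = 0.25·0.5936 / (0.25·0.5936 + 0.5·0.4064) ≈ 0.4221
After a magnetic survey='background': P(ore) = 0.25·0.4221 / (0.25·0.4221 + 0.5·0.5779) ≈ 0.2675
After a magnetic survey='anomalous': P(ore) = 0.75·0.2675 / (0.75·0.2675 + 0.5·0.7325) ≈ 0.3539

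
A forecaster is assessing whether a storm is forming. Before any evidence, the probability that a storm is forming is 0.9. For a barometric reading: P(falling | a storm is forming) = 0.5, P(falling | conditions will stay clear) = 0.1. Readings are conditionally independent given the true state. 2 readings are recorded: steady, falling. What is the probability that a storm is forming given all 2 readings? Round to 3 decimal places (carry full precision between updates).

After 'steady': P(storm) = 0.5·0.9000 / (0.5·0.9000 + 0.9·0.1000) ≈ 0.8333
After 'falling': P(storm) = 0.5·0.8333 / (0.5·0.8333 + 0.1·0.1667) ≈ 0.9615

0.962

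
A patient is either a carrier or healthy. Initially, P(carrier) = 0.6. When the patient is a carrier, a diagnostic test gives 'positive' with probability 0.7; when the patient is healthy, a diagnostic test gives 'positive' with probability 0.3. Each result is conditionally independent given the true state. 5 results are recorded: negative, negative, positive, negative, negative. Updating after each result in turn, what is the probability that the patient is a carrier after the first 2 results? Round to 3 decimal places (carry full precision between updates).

After 'negative': P(carrier) = 0.3·0.6000 / (0.3·0.6000 + 0.7·0.4000) ≈ 0.3913
After 'negative': P(carrier) = 0.3·0.3913 / (0.3·0.3913 + 0.7·0.6087) ≈ 0.2160

0.216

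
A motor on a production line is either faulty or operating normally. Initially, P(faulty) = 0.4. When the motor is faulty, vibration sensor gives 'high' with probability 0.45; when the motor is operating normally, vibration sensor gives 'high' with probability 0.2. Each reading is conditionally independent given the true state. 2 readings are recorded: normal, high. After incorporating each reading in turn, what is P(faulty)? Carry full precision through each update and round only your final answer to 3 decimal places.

Each posterior becomes the prior for the next update.
After 'normal': P(faulty) = 0.55·0.4000 / (0.55·0.4000 + 0.8·0.6000) ≈ 0.3143
After 'high': P(faulty) = 0.45·0.3143 / (0.45·0.3143 + 0.2·0.6857) ≈ 0.5077

0.508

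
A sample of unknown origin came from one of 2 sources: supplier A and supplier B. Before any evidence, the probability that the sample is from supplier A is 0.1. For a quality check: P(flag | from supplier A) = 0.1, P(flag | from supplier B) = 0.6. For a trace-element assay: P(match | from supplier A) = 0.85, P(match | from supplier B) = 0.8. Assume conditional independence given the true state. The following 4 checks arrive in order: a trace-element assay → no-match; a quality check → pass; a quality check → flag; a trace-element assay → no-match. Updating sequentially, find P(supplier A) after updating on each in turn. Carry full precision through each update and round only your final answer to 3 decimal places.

After a trace-element assay='no-match': P(supplier A) = 0.15·0.1000 / (0.15·0.1000 + 0.2·0.9000) ≈ 0.0769
After a quality check='pass': P(supplier A) = 0.9·0.0769 / (0.9·0.0769 + 0.4·0.9231) ≈ 0.1579
After a quality check='flag': P(supplier A) = 0.1·0.1579 / (0.1·0.1579 + 0.6·0.8421) ≈ 0.0303
After a trace-element assay='no-match': P(supplier A) = 0.15·0.0303 / (0.15·0.0303 + 0.2·0.9697) ≈ 0.0229

0.023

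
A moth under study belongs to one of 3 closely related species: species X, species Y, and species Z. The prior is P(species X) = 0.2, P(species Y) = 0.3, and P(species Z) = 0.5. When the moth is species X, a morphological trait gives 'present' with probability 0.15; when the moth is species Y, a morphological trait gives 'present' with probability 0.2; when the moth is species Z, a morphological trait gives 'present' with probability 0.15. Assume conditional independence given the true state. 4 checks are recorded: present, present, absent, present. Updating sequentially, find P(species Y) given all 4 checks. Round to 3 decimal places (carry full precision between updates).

Each posterior becomes the prior for the next update.
After 'present': normaliser = 0.15·0.2000 + 0.2·0.3000 + 0.15·0.5000; P(species X) ≈ 0.1818, P(species Y) ≈ 0.3636, P(species Z) ≈ 0.4545
After 'present': normaliser = 0.15·0.1818 + 0.2·0.3636 + 0.15·0.4545; P(species X) ≈ 0.1622, P(species Y) ≈ 0.4324, P(species Z) ≈ 0.4054
After 'absent': normaliser = 0.85·0.1622 + 0.8·0.4324 + 0.85·0.4054; P(species X) ≈ 0.1664, P(species Y) ≈ 0.4176, P(species Z) ≈ 0.4160
After 'present': normaliser = 0.15·0.1664 + 0.2·0.4176 + 0.15·0.4160; P(species X) ≈ 0.1461, P(species Y) ≈ 0.4888, P(species Z) ≈ 0.3652

0.489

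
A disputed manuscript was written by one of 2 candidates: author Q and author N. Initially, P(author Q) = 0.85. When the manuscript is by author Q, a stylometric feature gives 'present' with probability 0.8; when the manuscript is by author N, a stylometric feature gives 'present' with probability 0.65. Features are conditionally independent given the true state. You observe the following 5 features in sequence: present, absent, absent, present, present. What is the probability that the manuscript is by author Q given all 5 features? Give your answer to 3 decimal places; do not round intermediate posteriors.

After 'present': P(author Q) = 0.8·0.8500 / (0.8·0.8500 + 0.65·0.1500) ≈ 0.8746
After 'absent': P(author Q) = 0.2·0.8746 / (0.2·0.8746 + 0.35·0.1254) ≈ 0.7994
After 'absent': P(author Q) = 0.2·0.7994 / (0.2·0.7994 + 0.35·0.2006) ≈ 0.6949
After 'present': P(author Q) = 0.8·0.6949 / (0.8·0.6949 + 0.65·0.3051) ≈ 0.7370
After 'present': P(author Q) = 0.8·0.7370 / (0.8·0.7370 + 0.65·0.2630) ≈ 0.7753

0.775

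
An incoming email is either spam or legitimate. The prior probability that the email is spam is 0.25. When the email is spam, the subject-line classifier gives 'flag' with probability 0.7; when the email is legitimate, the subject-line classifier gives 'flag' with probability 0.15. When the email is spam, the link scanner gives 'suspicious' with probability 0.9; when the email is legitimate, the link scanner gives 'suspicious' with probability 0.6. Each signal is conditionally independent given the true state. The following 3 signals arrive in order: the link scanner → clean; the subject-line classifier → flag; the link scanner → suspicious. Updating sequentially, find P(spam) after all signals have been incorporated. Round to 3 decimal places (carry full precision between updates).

After the link scanner='clean': P(spam) = 0.1·0.2500 / (0.1·0.2500 + 0.4·0.7500) ≈ 0.0769
After the subject-line classifier='flag': P(spam) = 0.7·0.0769 / (0.7·0.0769 + 0.15·0.9231) ≈ 0.2800
After the link scanner='suspicious': P(spam) = 0.9·0.2800 / (0.9·0.2800 + 0.6·0.7200) ≈ 0.3684

0.368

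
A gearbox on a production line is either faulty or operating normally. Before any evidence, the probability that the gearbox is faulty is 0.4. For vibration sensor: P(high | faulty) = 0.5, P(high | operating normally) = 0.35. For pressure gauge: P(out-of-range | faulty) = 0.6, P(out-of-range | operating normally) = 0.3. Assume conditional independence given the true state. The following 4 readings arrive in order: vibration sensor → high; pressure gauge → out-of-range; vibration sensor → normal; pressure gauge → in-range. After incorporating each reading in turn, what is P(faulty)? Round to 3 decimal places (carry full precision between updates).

0.456

Each posterior becomes the prior for the next update.
After vibration sensor='high': P(faulty) = 0.5·0.4000 / (0.5·0.4000 + 0.35·0.6000) ≈ 0.4878
After pressure gauge='out-of-range': P(faulty) = 0.6·0.4878 / (0.6·0.4878 + 0.3·0.5122) ≈ 0.6557
After vibration sensor='normal': P(faulty) = 0.5·0.6557 / (0.5·0.6557 + 0.65·0.3443) ≈ 0.5944
After pressure gauge='in-range': P(faulty) = 0.4·0.5944 / (0.4·0.5944 + 0.7·0.4056) ≈ 0.4557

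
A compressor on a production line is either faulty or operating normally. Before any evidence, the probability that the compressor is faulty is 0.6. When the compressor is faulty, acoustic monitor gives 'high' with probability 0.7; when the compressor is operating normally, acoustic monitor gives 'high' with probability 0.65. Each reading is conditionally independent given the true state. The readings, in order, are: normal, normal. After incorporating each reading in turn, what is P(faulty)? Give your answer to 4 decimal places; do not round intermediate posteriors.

After 'normal': P(faulty) = 0.3·0.6000 / (0.3·0.6000 + 0.35·0.4000) ≈ 0.5625
After 'normal': P(faulty) = 0.3·0.5625 / (0.3·0.5625 + 0.35·0.4375) ≈ 0.5243

0.5243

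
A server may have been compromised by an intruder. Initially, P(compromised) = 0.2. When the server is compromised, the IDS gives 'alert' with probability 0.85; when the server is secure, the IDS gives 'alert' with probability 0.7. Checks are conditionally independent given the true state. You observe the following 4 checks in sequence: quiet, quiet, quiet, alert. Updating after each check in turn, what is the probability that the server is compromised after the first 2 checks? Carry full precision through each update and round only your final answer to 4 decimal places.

0.0588

After 'quiet': P(compromised) = 0.15·0.2000 / (0.15·0.2000 + 0.3·0.8000) ≈ 0.1111
After 'quiet': P(compromised) = 0.15·0.1111 / (0.15·0.1111 + 0.3·0.8889) ≈ 0.0588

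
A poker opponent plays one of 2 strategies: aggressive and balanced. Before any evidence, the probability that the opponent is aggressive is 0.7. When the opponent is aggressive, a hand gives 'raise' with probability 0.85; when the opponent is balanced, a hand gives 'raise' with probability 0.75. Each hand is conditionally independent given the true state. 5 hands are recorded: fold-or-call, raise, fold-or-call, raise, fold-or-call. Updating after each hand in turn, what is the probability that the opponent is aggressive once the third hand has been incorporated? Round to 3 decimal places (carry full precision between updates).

Apply Bayes' rule sequentially, carrying P(aggressive) forward.
After 'fold-or-call': P(aggressive) = 0.15·0.7000 / (0.15·0.7000 + 0.25·0.3000) ≈ 0.5833
After 'raise': P(aggressive) = 0.85·0.5833 / (0.85·0.5833 + 0.75·0.4167) ≈ 0.6134
After 'fold-or-call': P(aggressive) = 0.15·0.6134 / (0.15·0.6134 + 0.25·0.3866) ≈ 0.4877

0.488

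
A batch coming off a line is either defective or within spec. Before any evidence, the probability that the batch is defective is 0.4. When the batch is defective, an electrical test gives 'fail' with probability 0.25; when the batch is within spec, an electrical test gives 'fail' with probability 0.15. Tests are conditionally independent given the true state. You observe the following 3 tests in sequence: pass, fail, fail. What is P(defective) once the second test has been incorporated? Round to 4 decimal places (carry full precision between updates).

After 'pass': P(defective) = 0.75·0.4000 / (0.75·0.4000 + 0.85·0.6000) ≈ 0.3704
After 'fail': P(defective) = 0.25·0.3704 / (0.25·0.3704 + 0.15·0.6296) ≈ 0.4950

0.4950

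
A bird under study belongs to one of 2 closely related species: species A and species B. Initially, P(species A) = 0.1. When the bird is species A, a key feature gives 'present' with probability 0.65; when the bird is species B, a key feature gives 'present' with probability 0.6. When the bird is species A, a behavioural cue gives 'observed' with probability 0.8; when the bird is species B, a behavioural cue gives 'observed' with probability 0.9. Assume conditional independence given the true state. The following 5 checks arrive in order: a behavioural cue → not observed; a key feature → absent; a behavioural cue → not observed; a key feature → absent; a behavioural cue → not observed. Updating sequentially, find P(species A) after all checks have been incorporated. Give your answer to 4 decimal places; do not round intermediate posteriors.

After a behavioural cue='not observed': P(species A) = 0.2·0.1000 / (0.2·0.1000 + 0.1·0.9000) ≈ 0.1818
After a key feature='absent': P(species A) = 0.35·0.1818 / (0.35·0.1818 + 0.4·0.8182) ≈ 0.1628
After a behavioural cue='not observed': P(species A) = 0.2·0.1628 / (0.2·0.1628 + 0.1·0.8372) ≈ 0.2800
After a key feature='absent': P(species A) = 0.35·0.2800 / (0.35·0.2800 + 0.4·0.7200) ≈ 0.2539
After a behavioural cue='not observed': P(species A) = 0.2·0.2539 / (0.2·0.2539 + 0.1·0.7461) ≈ 0.4050

0.4050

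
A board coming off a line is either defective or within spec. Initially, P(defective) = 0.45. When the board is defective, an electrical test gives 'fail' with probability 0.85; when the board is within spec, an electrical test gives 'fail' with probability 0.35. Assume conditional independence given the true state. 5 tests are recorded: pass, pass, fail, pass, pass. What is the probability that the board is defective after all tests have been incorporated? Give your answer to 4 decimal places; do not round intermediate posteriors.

0.0056

After 'pass': P(defective) = 0.15·0.4500 / (0.15·0.4500 + 0.65·0.5500) ≈ 0.1588
After 'pass': P(defective) = 0.15·0.1588 / (0.15·0.1588 + 0.65·0.8412) ≈ 0.0418
After 'fail': P(defective) = 0.85·0.0418 / (0.85·0.0418 + 0.35·0.9582) ≈ 0.0957
After 'pass': P(defective) = 0.15·0.0957 / (0.15·0.0957 + 0.65·0.9043) ≈ 0.0238
After 'pass': P(defective) = 0.15·0.0238 / (0.15·0.0238 + 0.65·0.9762) ≈ 0.0056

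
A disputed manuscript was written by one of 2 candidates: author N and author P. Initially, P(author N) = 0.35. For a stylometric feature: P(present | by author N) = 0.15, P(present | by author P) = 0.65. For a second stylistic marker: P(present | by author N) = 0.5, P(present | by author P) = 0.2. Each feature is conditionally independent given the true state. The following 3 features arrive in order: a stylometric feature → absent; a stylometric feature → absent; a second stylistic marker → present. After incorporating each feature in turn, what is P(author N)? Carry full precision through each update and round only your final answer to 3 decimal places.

0.888

After a stylometric feature='absent': P(author N) = 0.85·0.3500 / (0.85·0.3500 + 0.35·0.6500) ≈ 0.5667
After a stylometric feature='absent': P(author N) = 0.85·0.5667 / (0.85·0.5667 + 0.35·0.4333) ≈ 0.7605
After a second stylistic marker='present': P(author N) = 0.5·0.7605 / (0.5·0.7605 + 0.2·0.2395) ≈ 0.8881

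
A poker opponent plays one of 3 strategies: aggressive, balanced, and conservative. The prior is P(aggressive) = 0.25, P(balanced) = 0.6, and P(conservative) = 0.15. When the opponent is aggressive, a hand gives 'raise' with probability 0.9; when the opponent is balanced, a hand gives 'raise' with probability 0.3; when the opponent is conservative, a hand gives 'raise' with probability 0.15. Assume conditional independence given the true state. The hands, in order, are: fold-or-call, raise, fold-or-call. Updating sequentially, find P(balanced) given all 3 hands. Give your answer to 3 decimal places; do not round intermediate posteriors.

0.827

Each posterior becomes the prior for the next update.
After 'fold-or-call': normaliser = 0.1·0.2500 + 0.7·0.6000 + 0.85·0.1500; P(aggressive) ≈ 0.0437, P(balanced) ≈ 0.7336, P(conservative) ≈ 0.2227
After 'raise': normaliser = 0.9·0.0437 + 0.3·0.7336 + 0.15·0.2227; P(aggressive) ≈ 0.1342, P(balanced) ≈ 0.7517, P(conservative) ≈ 0.1141
After 'fold-or-call': normaliser = 0.1·0.1342 + 0.7·0.7517 + 0.85·0.1141; P(aggressive) ≈ 0.0211, P(balanced) ≈ 0.8266, P(conservative) ≈ 0.1523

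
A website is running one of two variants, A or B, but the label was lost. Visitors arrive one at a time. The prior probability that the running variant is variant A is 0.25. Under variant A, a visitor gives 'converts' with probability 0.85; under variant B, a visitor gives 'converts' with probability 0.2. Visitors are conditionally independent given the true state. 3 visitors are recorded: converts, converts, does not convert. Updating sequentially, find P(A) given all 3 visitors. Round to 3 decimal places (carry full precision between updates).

0.530

After 'converts': P(A) = 0.85·0.2500 / (0.85·0.2500 + 0.2·0.7500) ≈ 0.5862
After 'converts': P(A) = 0.85·0.5862 / (0.85·0.5862 + 0.2·0.4138) ≈ 0.8576
After 'does not convert': P(A) = 0.15·0.8576 / (0.15·0.8576 + 0.8·0.1424) ≈ 0.5303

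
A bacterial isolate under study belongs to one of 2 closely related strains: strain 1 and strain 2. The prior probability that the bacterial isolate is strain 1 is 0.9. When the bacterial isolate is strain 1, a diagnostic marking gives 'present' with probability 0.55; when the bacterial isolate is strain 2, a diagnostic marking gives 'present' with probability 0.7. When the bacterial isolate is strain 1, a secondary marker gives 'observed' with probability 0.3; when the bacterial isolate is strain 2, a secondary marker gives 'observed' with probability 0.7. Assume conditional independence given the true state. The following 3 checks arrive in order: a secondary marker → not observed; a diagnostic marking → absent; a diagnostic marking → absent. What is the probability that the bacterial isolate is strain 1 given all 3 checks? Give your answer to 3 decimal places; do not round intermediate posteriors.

After a secondary marker='not observed': P(strain 1) = 0.7·0.9000 / (0.7·0.9000 + 0.3·0.1000) ≈ 0.9545
After a diagnostic marking='absent': P(strain 1) = 0.45·0.9545 / (0.45·0.9545 + 0.3·0.0455) ≈ 0.9692
After a diagnostic marking='absent': P(strain 1) = 0.45·0.9692 / (0.45·0.9692 + 0.3·0.0308) ≈ 0.9793

0.979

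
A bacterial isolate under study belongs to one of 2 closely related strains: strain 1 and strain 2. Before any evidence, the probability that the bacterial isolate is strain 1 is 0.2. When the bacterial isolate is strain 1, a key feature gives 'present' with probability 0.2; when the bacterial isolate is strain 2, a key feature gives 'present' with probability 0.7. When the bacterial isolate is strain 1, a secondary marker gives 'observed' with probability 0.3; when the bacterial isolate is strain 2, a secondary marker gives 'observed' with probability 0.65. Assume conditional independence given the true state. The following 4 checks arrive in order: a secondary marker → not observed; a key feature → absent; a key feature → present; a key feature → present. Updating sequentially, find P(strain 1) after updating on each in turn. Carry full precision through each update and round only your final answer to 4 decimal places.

After a secondary marker='not observed': P(strain 1) = 0.7·0.2000 / (0.7·0.2000 + 0.35·0.8000) ≈ 0.3333
After a key feature='absent': P(strain 1) = 0.8·0.3333 / (0.8·0.3333 + 0.3·0.6667) ≈ 0.5714
After a key feature='present': P(strain 1) = 0.2·0.5714 / (0.2·0.5714 + 0.7·0.4286) ≈ 0.2759
After a key feature='present': P(strain 1) = 0.2·0.2759 / (0.2·0.2759 + 0.7·0.7241) ≈ 0.0982

0.0982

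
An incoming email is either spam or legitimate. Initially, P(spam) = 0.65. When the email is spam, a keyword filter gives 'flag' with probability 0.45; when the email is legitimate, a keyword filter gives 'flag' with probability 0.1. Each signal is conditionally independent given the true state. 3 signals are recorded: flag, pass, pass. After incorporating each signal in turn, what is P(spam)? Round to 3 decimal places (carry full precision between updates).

After 'flag': P(spam) = 0.45·0.6500 / (0.45·0.6500 + 0.1·0.3500) ≈ 0.8931
After 'pass': P(spam) = 0.55·0.8931 / (0.55·0.8931 + 0.9·0.1069) ≈ 0.8363
After 'pass': P(spam) = 0.55·0.8363 / (0.55·0.8363 + 0.9·0.1637) ≈ 0.7573

0.757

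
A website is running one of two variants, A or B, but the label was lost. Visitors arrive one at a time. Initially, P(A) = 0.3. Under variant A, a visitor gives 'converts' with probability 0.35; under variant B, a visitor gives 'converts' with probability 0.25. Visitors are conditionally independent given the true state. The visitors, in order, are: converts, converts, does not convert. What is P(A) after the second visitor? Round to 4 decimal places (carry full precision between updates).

After 'converts': P(A) = 0.35·0.3000 / (0.35·0.3000 + 0.25·0.7000) ≈ 0.3750
After 'converts': P(A) = 0.35·0.3750 / (0.35·0.3750 + 0.25·0.6250) ≈ 0.4565

0.4565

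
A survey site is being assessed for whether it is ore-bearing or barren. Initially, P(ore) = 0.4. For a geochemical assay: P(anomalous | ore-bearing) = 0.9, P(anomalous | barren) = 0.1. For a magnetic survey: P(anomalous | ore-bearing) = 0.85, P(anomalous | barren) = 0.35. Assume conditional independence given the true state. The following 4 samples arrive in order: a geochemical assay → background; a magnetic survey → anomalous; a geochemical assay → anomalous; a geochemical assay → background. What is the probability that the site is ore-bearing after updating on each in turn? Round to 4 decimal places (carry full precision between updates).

0.1525

After a geochemical assay='background': P(ore) = 0.1·0.4000 / (0.1·0.4000 + 0.9·0.6000) ≈ 0.0690
After a magnetic survey='anomalous': P(ore) = 0.85·0.0690 / (0.85·0.0690 + 0.35·0.9310) ≈ 0.1525
After a geochemical assay='anomalous': P(ore) = 0.9·0.1525 / (0.9·0.1525 + 0.1·0.8475) ≈ 0.6182
After a geochemical assay='background': P(ore) = 0.1·0.6182 / (0.1·0.6182 + 0.9·0.3818) ≈ 0.1525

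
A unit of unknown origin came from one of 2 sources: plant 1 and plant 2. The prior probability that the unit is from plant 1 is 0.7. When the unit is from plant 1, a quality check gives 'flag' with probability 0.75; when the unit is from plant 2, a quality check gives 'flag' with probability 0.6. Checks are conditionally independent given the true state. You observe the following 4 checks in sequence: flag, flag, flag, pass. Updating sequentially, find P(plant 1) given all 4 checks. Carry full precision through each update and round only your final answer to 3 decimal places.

0.740

After 'flag': P(plant 1) = 0.75·0.7000 / (0.75·0.7000 + 0.6·0.3000) ≈ 0.7447
After 'flag': P(plant 1) = 0.75·0.7447 / (0.75·0.7447 + 0.6·0.2553) ≈ 0.7848
After 'flag': P(plant 1) = 0.75·0.7848 / (0.75·0.7848 + 0.6·0.2152) ≈ 0.8201
After 'pass': P(plant 1) = 0.25·0.8201 / (0.25·0.8201 + 0.4·0.1799) ≈ 0.7401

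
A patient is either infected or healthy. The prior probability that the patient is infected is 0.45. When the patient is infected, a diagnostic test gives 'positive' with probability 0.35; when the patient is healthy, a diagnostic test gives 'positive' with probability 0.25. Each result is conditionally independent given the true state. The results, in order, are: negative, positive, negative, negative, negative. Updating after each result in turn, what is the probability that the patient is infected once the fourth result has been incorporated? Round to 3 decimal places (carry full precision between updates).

Apply Bayes' rule sequentially, carrying P(infected) forward.
After 'negative': P(infected) = 0.65·0.4500 / (0.65·0.4500 + 0.75·0.5500) ≈ 0.4149
After 'positive': P(infected) = 0.35·0.4149 / (0.35·0.4149 + 0.25·0.5851) ≈ 0.4982
After 'negative': P(infected) = 0.65·0.4982 / (0.65·0.4982 + 0.75·0.5018) ≈ 0.4625
After 'negative': P(infected) = 0.65·0.4625 / (0.65·0.4625 + 0.75·0.5375) ≈ 0.4271

0.427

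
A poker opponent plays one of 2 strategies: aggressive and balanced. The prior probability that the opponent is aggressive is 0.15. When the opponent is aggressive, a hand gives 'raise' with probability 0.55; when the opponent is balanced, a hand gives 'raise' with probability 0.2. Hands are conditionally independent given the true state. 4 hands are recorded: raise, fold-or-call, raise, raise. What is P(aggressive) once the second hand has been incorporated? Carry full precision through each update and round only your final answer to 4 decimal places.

0.2144

After 'raise': P(aggressive) = 0.55·0.1500 / (0.55·0.1500 + 0.2·0.8500) ≈ 0.3267
After 'fold-or-call': P(aggressive) = 0.45·0.3267 / (0.45·0.3267 + 0.8·0.6733) ≈ 0.2144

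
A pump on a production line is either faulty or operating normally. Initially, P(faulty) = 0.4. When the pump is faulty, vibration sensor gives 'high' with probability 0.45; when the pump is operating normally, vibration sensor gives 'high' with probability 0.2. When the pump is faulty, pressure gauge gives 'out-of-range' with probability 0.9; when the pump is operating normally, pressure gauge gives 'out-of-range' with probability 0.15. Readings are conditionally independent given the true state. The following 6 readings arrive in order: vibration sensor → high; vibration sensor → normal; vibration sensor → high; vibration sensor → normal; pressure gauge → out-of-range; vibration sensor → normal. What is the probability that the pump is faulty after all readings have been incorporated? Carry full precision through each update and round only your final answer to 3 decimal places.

0.868

After vibration sensor='high': P(faulty) = 0.45·0.4000 / (0.45·0.4000 + 0.2·0.6000) ≈ 0.6000
After vibration sensor='normal': P(faulty) = 0.55·0.6000 / (0.55·0.6000 + 0.8·0.4000) ≈ 0.5077
After vibration sensor='high': P(faulty) = 0.45·0.5077 / (0.45·0.5077 + 0.2·0.4923) ≈ 0.6988
After vibration sensor='normal': P(faulty) = 0.55·0.6988 / (0.55·0.6988 + 0.8·0.3012) ≈ 0.6147
After pressure gauge='out-of-range': P(faulty) = 0.9·0.6147 / (0.9·0.6147 + 0.15·0.3853) ≈ 0.9054
After vibration sensor='normal': P(faulty) = 0.55·0.9054 / (0.55·0.9054 + 0.8·0.0946) ≈ 0.8681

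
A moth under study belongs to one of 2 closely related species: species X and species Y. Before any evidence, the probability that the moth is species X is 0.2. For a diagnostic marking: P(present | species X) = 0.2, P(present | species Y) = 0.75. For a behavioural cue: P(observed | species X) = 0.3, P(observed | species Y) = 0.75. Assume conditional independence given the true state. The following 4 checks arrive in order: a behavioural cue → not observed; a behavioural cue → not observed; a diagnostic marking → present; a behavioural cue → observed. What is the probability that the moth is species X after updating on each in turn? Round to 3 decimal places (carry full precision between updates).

After a behavioural cue='not observed': P(species X) = 0.7·0.2000 / (0.7·0.2000 + 0.25·0.8000) ≈ 0.4118
After a behavioural cue='not observed': P(species X) = 0.7·0.4118 / (0.7·0.4118 + 0.25·0.5882) ≈ 0.6622
After a diagnostic marking='present': P(species X) = 0.2·0.6622 / (0.2·0.6622 + 0.75·0.3378) ≈ 0.3433
After a behavioural cue='observed': P(species X) = 0.3·0.3433 / (0.3·0.3433 + 0.75·0.6567) ≈ 0.1729

0.173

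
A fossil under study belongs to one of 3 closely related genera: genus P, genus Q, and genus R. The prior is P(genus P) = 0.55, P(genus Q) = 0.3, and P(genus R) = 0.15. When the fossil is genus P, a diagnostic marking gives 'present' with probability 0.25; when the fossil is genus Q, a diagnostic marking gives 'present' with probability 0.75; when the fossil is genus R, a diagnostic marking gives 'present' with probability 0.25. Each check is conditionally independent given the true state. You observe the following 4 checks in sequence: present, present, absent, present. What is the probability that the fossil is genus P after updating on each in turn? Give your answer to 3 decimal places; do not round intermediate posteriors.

After 'present': normaliser = 0.25·0.5500 + 0.75·0.3000 + 0.25·0.1500; P(genus P) ≈ 0.3438, P(genus Q) ≈ 0.5625, P(genus R) ≈ 0.0938
After 'present': normaliser = 0.25·0.3438 + 0.75·0.5625 + 0.25·0.0938; P(genus P) ≈ 0.1618, P(genus Q) ≈ 0.7941, P(genus R) ≈ 0.0441
After 'absent': normaliser = 0.75·0.1618 + 0.25·0.7941 + 0.75·0.0441; P(genus P) ≈ 0.3438, P(genus Q) ≈ 0.5625, P(genus R) ≈ 0.0938
After 'present': normaliser = 0.25·0.3438 + 0.75·0.5625 + 0.25·0.0938; P(genus P) ≈ 0.1618, P(genus Q) ≈ 0.7941, P(genus R) ≈ 0.0441

0.162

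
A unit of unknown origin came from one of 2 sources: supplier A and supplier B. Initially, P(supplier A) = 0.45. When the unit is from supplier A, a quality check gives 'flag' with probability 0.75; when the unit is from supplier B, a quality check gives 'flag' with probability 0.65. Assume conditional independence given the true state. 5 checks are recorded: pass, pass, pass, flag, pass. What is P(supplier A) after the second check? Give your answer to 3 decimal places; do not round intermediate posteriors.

After 'pass': P(supplier A) = 0.25·0.4500 / (0.25·0.4500 + 0.35·0.5500) ≈ 0.3689
After 'pass': P(supplier A) = 0.25·0.3689 / (0.25·0.3689 + 0.35·0.6311) ≈ 0.2945

0.295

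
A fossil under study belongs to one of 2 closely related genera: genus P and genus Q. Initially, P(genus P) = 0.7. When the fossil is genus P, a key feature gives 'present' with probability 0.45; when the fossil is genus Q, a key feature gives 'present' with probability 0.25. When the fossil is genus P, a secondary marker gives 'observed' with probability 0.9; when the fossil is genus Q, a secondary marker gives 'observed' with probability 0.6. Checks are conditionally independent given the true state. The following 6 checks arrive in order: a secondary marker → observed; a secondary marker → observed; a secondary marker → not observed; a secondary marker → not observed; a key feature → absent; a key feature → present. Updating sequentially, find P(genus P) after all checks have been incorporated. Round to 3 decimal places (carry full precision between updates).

0.302

After a secondary marker='observed': P(genus P) = 0.9·0.7000 / (0.9·0.7000 + 0.6·0.3000) ≈ 0.7778
After a secondary marker='observed': P(genus P) = 0.9·0.7778 / (0.9·0.7778 + 0.6·0.2222) ≈ 0.8400
After a secondary marker='not observed': P(genus P) = 0.1·0.8400 / (0.1·0.8400 + 0.4·0.1600) ≈ 0.5676
After a secondary marker='not observed': P(genus P) = 0.1·0.5676 / (0.1·0.5676 + 0.4·0.4324) ≈ 0.2471
After a key feature='absent': P(genus P) = 0.55·0.2471 / (0.55·0.2471 + 0.75·0.7529) ≈ 0.1940
After a key feature='present': P(genus P) = 0.45·0.1940 / (0.45·0.1940 + 0.25·0.8060) ≈ 0.3022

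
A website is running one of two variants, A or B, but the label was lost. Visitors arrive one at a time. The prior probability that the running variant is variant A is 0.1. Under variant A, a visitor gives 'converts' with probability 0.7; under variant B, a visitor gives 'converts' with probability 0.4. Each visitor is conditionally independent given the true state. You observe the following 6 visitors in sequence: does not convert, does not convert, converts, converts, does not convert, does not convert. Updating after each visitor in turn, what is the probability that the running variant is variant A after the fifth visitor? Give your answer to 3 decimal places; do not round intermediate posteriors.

Apply Bayes' rule sequentially, carrying P(A) forward.
After 'does not convert': P(A) = 0.3·0.1000 / (0.3·0.1000 + 0.6·0.9000) ≈ 0.0526
After 'does not convert': P(A) = 0.3·0.0526 / (0.3·0.0526 + 0.6·0.9474) ≈ 0.0270
After 'converts': P(A) = 0.7·0.0270 / (0.7·0.0270 + 0.4·0.9730) ≈ 0.0464
After 'converts': P(A) = 0.7·0.0464 / (0.7·0.0464 + 0.4·0.9536) ≈ 0.0784
After 'does not convert': P(A) = 0.3·0.0784 / (0.3·0.0784 + 0.6·0.9216) ≈ 0.0408

0.041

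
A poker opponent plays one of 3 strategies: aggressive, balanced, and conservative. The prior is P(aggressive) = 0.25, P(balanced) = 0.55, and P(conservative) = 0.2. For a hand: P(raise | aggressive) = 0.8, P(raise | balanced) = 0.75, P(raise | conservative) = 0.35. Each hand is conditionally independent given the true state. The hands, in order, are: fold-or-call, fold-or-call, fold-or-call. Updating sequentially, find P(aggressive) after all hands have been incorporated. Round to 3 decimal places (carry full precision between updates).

0.031

Apply Bayes' rule sequentially, carrying P(aggressive) forward.
After 'fold-or-call': normaliser = 0.2·0.2500 + 0.25·0.5500 + 0.65·0.2000; P(aggressive) ≈ 0.1575, P(balanced) ≈ 0.4331, P(conservative) ≈ 0.4094
After 'fold-or-call': normaliser = 0.2·0.1575 + 0.25·0.4331 + 0.65·0.4094; P(aggressive) ≈ 0.0776, P(balanced) ≈ 0.2667, P(conservative) ≈ 0.6557
After 'fold-or-call': normaliser = 0.2·0.0776 + 0.25·0.2667 + 0.65·0.6557; P(aggressive) ≈ 0.0305, P(balanced) ≈ 0.1312, P(conservative) ≈ 0.8383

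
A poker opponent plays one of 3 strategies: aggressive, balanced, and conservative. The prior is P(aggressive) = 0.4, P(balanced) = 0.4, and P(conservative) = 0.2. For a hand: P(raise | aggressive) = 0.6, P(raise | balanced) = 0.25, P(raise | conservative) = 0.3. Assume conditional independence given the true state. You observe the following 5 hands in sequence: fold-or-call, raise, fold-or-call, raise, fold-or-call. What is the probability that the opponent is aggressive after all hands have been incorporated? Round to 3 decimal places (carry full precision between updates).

Apply Bayes' rule sequentially, carrying P(aggressive) forward.
After 'fold-or-call': normaliser = 0.4·0.4000 + 0.75·0.4000 + 0.7·0.2000; P(aggressive) ≈ 0.2667, P(balanced) ≈ 0.5000, P(conservative) ≈ 0.2333
After 'raise': normaliser = 0.6·0.2667 + 0.25·0.5000 + 0.3·0.2333; P(aggressive) ≈ 0.4507, P(balanced) ≈ 0.3521, P(conservative) ≈ 0.1972
After 'fold-or-call': normaliser = 0.4·0.4507 + 0.75·0.3521 + 0.7·0.1972; P(aggressive) ≈ 0.3096, P(balanced) ≈ 0.4534, P(conservative) ≈ 0.2370
After 'raise': normaliser = 0.6·0.3096 + 0.25·0.4534 + 0.3·0.2370; P(aggressive) ≈ 0.5017, P(balanced) ≈ 0.3062, P(conservative) ≈ 0.1921
After 'fold-or-call': normaliser = 0.4·0.5017 + 0.75·0.3062 + 0.7·0.1921; P(aggressive) ≈ 0.3553, P(balanced) ≈ 0.4066, P(conservative) ≈ 0.2380

0.355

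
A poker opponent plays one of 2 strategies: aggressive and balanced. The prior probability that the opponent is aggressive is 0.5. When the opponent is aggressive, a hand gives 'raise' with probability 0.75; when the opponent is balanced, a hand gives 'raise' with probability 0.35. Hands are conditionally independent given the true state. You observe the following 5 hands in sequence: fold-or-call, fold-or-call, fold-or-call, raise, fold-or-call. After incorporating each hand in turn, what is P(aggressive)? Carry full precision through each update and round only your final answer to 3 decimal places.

0.045

After 'fold-or-call': P(aggressive) = 0.25·0.5000 / (0.25·0.5000 + 0.65·0.5000) ≈ 0.2778
After 'fold-or-call': P(aggressive) = 0.25·0.2778 / (0.25·0.2778 + 0.65·0.7222) ≈ 0.1289
After 'fold-or-call': P(aggressive) = 0.25·0.1289 / (0.25·0.1289 + 0.65·0.8711) ≈ 0.0538
After 'raise': P(aggressive) = 0.75·0.0538 / (0.75·0.0538 + 0.35·0.9462) ≈ 0.1087
After 'fold-or-call': P(aggressive) = 0.25·0.1087 / (0.25·0.1087 + 0.65·0.8913) ≈ 0.0448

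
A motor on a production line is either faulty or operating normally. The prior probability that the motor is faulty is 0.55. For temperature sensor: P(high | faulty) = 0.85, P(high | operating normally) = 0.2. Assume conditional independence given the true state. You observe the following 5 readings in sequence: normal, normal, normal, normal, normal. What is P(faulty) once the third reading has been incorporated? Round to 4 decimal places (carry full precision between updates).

0.0080

After 'normal': P(faulty) = 0.15·0.5500 / (0.15·0.5500 + 0.8·0.4500) ≈ 0.1864
After 'normal': P(faulty) = 0.15·0.1864 / (0.15·0.1864 + 0.8·0.8136) ≈ 0.0412
After 'normal': P(faulty) = 0.15·0.0412 / (0.15·0.0412 + 0.8·0.9588) ≈ 0.0080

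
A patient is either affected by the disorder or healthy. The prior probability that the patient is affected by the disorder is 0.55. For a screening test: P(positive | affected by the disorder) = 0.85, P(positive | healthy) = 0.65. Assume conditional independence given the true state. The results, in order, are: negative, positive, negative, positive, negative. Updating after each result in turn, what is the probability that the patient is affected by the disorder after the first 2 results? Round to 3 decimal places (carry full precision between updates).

0.407

Each posterior becomes the prior for the next update.
After 'negative': P(affected) = 0.15·0.5500 / (0.15·0.5500 + 0.35·0.4500) ≈ 0.3438
After 'positive': P(affected) = 0.85·0.3438 / (0.85·0.3438 + 0.65·0.6562) ≈ 0.4065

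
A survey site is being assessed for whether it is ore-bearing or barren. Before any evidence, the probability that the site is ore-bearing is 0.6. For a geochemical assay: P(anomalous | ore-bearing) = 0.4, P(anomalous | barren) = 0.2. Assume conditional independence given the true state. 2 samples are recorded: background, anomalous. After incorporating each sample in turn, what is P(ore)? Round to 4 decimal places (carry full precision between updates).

0.6923

After 'background': P(ore) = 0.6·0.6000 / (0.6·0.6000 + 0.8·0.4000) ≈ 0.5294
After 'anomalous': P(ore) = 0.4·0.5294 / (0.4·0.5294 + 0.2·0.4706) ≈ 0.6923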